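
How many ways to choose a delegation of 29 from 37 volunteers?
C(37,29) = 37!/(29!×8!) = 38608020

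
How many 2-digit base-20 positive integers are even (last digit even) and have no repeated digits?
Last∈{0,2,4,6,8,10,12,14,16,18}. Last=0: 19. Last nonzero: 9×18×P(18,0) = 162. Total = 181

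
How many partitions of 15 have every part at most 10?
Let r_j(i) = number of partitions of i into parts ≤ j, for i = 0..15. r_1(i) = 1 for all i; r_j(i) = r_{j-1}(i) + r_j(i-j). Rows j = 2..10: ≤2: 1 1 2 2 3 3 4 4 5 5 6 6 7 7 8 8; ≤3: 1 1 2 3 4 5 7 8 10 12 14 16 19 21 24 27; ≤4: 1 1 2 3 5 6 9 11 15 18 23 27 34 39 47 54; ≤5: 1 1 2 3 5 7 10 13 18 23 30 37 47 57 70 84; ≤6: 1 1 2 3 5 7 11 14 20 26 35 44 58 71 90 110; ≤7: 1 1 2 3 5 7 11 15 21 28 38 49 65 82 105 131; ≤8: 1 1 2 3 5 7 11 15 22 29 40 52 70 89 116 146; ≤9: 1 1 2 3 5 7 11 15 22 30 41 54 73 94 123 157; ≤10: 1 1 2 3 5 7 11 15 22 30 42 55 75 97 128 164. r_10(15) = 164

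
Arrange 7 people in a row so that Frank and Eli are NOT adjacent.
Total - adjacent = 7! - (7-1)!×2 = 5040 - 1440 = 3600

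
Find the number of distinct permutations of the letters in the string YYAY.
4! / (3! × 1!) = 4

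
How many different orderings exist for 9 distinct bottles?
9! = 362880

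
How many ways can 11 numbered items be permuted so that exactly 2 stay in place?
Choose the 2 fixed points C(11,2) = 55, derange the rest: !9 = Σ_{j=0}^{9} (-1)^j·9!/j! = 362880 - 362880 + 181440 - 60480 + 15120 - 3024 + 504 - 72 + 9 - 1 = 133496. Product = 55 × 133496 = 7342280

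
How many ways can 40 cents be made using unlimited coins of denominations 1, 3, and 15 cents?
Coefficient of x^40 in 1/(1-x^1) · 1/(1-x^3) · 1/(1-x^15). Case on j = number of 15-cent coins (j = 0..2); remainder r = 40 - 15j is made from {1,3} in ⌊r/3⌋+1 ways. r = 40, 25, 10 → 14 + 9 + 4 = 27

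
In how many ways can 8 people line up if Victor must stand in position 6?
Fix one position: (8-1)! = 5040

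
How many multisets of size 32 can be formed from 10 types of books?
C(32+10-1, 10-1) = C(41, 9) = 350343565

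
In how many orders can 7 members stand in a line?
7! = 5040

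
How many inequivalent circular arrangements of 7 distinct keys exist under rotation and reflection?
(7-1)!/2 = 720/2 = 360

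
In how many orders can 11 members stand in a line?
11! = 39916800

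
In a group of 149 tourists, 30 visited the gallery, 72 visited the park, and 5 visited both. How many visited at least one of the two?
|A∪B| = |A| + |B| - |A∩B| = 30 + 72 - 5 = 97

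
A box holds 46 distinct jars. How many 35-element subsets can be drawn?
C(46,35) = 46!/(35!×11!) = 13340783196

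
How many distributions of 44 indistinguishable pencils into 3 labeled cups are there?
C(44+3-1, 3-1) = C(46, 2) = 1035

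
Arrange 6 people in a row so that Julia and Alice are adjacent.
Treat as block: (6-1)! × 2! = 120 × 2 = 240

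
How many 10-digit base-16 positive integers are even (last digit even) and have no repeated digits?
Last∈{0,2,4,6,8,10,12,14}. Last=0: 1816214400. Last nonzero: 7×14×P(14,8) = 11865934080. Total = 13682148480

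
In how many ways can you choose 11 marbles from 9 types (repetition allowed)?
C(11+9-1, 9-1) = C(19, 8) = 75582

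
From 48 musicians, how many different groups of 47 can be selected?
C(48,47) = 48!/(47!×1!) = 48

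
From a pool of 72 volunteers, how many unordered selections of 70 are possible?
C(72,70) = 72!/(70!×2!) = 2556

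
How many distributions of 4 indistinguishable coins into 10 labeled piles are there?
C(4+10-1, 10-1) = C(13, 9) = 715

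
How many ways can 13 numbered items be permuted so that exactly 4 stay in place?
Choose the 4 fixed points C(13,4) = 715, derange the rest: !9 = Σ_{j=0}^{9} (-1)^j·9!/j! = 362880 - 362880 + 181440 - 60480 + 15120 - 3024 + 504 - 72 + 9 - 1 = 133496. Product = 715 × 133496 = 95449640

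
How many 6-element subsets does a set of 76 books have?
C(76,6) = 76!/(6!×70!) = 218618940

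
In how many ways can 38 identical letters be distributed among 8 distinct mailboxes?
C(38+8-1, 8-1) = C(45, 7) = 45379620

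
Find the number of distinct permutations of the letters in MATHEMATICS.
11! / (2! × 2! × 2! × 1! × 1! × 1! × 1! × 1!) = 4989600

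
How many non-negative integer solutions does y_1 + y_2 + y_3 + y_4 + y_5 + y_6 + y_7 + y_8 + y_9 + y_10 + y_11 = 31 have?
C(31+11-1, 11-1) = C(41, 10) = 1121099408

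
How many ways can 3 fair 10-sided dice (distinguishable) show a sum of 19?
Coefficient of x^19 in (x + x² + ... + x^10)^3. By inclusion-exclusion on dice exceeding 10: Σ_j (-1)^j C(3,j)·C(19-1-10j, 2) = C(3,0)·C(18,2) - C(3,1)·C(8,2) = 1·153 - 3·28 = 69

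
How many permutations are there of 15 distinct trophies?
15! = 1307674368000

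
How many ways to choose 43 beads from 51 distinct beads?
C(51,43) = 51!/(43!×8!) = 636763050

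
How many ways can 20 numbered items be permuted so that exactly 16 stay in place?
Choose the 16 fixed points C(20,16) = 4845, derange the rest: !4 = Σ_{j=0}^{4} (-1)^j·4!/j! = 24 - 24 + 12 - 4 + 1 = 9. Product = 4845 × 9 = 43605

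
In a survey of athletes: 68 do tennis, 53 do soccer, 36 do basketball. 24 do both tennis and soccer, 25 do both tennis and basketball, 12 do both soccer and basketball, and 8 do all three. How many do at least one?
|A∪B∪C| = 68+53+36-24-25-12+8 = 104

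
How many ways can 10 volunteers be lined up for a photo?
10! = 3628800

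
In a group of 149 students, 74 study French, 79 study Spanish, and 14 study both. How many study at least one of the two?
|A∪B| = |A| + |B| - |A∩B| = 74 + 79 - 14 = 139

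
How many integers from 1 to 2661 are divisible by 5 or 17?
⌊2661/5⌋ + ⌊2661/17⌋ - ⌊2661/85⌋ = 532 + 156 - 31 = 657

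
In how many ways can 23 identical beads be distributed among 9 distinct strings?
C(23+9-1, 9-1) = C(31, 8) = 7888725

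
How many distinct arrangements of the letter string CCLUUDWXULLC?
12! / (3! × 3! × 3! × 1! × 1! × 1!) = 2217600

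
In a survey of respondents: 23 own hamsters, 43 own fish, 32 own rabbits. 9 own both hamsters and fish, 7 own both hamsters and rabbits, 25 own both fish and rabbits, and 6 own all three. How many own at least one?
|A∪B∪C| = 23+43+32-9-7-25+6 = 63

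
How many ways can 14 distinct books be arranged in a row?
14! = 87178291200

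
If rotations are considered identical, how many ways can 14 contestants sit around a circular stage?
Circular: fix one position, arrange the rest. (14-1)! = 6227020800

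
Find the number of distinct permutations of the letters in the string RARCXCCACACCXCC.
15! / (3! × 8! × 2! × 2!) = 1351350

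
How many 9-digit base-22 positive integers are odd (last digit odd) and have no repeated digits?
Last∈{1,3,5,7,9,11,13,15,17,19,21}. Last=0: 0. Last nonzero: 11×20×P(20,7) = 85954176000. Total = 85954176000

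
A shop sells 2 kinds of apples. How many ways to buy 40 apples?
C(40+2-1, 2-1) = C(41, 1) = 41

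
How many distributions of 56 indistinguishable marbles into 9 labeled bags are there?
C(56+9-1, 9-1) = C(64, 8) = 4426165368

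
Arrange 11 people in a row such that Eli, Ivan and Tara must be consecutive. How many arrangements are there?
Treat the 3 as one block: (11-3+1)! × 3! = 362880 × 6 = 2177280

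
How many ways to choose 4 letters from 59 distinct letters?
C(59,4) = 59!/(4!×55!) = 455126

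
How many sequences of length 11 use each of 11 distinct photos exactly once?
11! = 39916800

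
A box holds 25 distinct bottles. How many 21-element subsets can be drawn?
C(25,21) = 25!/(21!×4!) = 12650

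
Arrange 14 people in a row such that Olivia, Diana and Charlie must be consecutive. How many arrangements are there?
Treat the 3 as one block: (14-3+1)! × 3! = 479001600 × 6 = 2874009600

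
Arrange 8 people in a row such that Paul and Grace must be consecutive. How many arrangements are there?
Treat the 2 as one block: (8-2+1)! × 2! = 5040 × 2 = 10080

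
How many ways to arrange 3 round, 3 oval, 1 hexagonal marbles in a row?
7! / (3! × 3! × 1!) = 140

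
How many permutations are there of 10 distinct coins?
10! = 3628800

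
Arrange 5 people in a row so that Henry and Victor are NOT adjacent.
Total - adjacent = 5! - (5-1)!×2 = 120 - 48 = 72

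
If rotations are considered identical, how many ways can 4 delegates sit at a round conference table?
Circular: fix one position, arrange the rest. (4-1)! = 6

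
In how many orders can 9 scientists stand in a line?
9! = 362880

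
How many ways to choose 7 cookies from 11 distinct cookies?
C(11,7) = 11!/(7!×4!) = 330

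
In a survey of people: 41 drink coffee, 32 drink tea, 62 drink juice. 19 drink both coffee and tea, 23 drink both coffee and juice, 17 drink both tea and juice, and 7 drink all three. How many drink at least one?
|A∪B∪C| = 41+32+62-19-23-17+7 = 83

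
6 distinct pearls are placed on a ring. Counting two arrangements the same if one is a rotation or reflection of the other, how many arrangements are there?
(6-1)!/2 = 120/2 = 60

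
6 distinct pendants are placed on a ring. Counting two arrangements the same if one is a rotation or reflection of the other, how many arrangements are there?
(6-1)!/2 = 120/2 = 60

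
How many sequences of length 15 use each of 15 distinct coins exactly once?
15! = 1307674368000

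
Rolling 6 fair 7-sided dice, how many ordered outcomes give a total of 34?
Coefficient of x^34 in (x + x² + ... + x^7)^6. By inclusion-exclusion on dice exceeding 7: Σ_j (-1)^j C(6,j)·C(34-1-7j, 5) = C(6,0)·C(33,5) - C(6,1)·C(26,5) + C(6,2)·C(19,5) - C(6,3)·C(12,5) + C(6,4)·C(5,5) = 1·237336 - 6·65780 + 15·11628 - 20·792 + 15·1 = 1251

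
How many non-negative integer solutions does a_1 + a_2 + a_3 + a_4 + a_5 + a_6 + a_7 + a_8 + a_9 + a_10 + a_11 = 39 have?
C(39+11-1, 11-1) = C(49, 10) = 8217822536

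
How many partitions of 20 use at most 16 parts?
By conjugation, equals partitions of 20 into parts ≤ 16. Let r_j(i) = number of partitions of i into parts ≤ j, for i = 0..20. r_1(i) = 1 for all i; r_j(i) = r_{j-1}(i) + r_j(i-j). Rows j = 2..16: ≤2: 1 1 2 2 3 3 4 4 5 5 6 6 7 7 8 8 9 9 10 10 11; ≤3: 1 1 2 3 4 5 7 8 10 12 14 16 19 21 24 27 30 33 37 40 44; ≤4: 1 1 2 3 5 6 9 11 15 18 23 27 34 39 47 54 64 72 84 94 108; ≤5: 1 1 2 3 5 7 10 13 18 23 30 37 47 57 70 84 101 119 141 164 192; ≤6: 1 1 2 3 5 7 11 14 20 26 35 44 58 71 90 110 136 163 199 235 282; ≤7: 1 1 2 3 5 7 11 15 21 28 38 49 65 82 105 131 164 201 248 300 364; ≤8: 1 1 2 3 5 7 11 15 22 29 40 52 70 89 116 146 186 230 288 352 434; ≤9: 1 1 2 3 5 7 11 15 22 30 41 54 73 94 123 157 201 252 318 393 488; ≤10: 1 1 2 3 5 7 11 15 22 30 42 55 75 97 128 164 212 267 340 423 530; ≤11: 1 1 2 3 5 7 11 15 22 30 42 56 76 99 131 169 219 278 355 445 560; ≤12: 1 1 2 3 5 7 11 15 22 30 42 56 77 100 133 172 224 285 366 460 582; ≤13: 1 1 2 3 5 7 11 15 22 30 42 56 77 101 134 174 227 290 373 471 597; ≤14: 1 1 2 3 5 7 11 15 22 30 42 56 77 101 135 175 229 293 378 478 608; ≤15: 1 1 2 3 5 7 11 15 22 30 42 56 77 101 135 176 230 295 381 483 615; ≤16: 1 1 2 3 5 7 11 15 22 30 42 56 77 101 135 176 231 296 383 486 620. r_16(20) = 620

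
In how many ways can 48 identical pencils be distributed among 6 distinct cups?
C(48+6-1, 6-1) = C(53, 5) = 2869685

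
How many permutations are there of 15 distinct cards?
15! = 1307674368000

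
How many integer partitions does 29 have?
Pentagonal recurrence p(n) = p(n-1) + p(n-2) - p(n-5) - p(n-7) + p(n-12) + p(n-15) - ... gives p(0..28) = 1, 1, 2, 3, 5, 7, 11, 15, 22, 30, 42, 56, 77, 101, 135, 176, 231, 297, 385, 490, 627, 792, 1002, 1255, 1575, 1958, 2436, 3010, 3718. p(29) = p(28) + p(27) - p(24) - p(22) + p(17) + p(14) - p(7) - p(3) = 3718 + 3010 - 1575 - 1002 + 297 + 135 - 15 - 3 = 4565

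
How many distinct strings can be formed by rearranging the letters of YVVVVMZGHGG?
11! / (1! × 1! × 1! × 4! × 1! × 3!) = 277200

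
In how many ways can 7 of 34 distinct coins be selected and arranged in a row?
P(34,7) = 34!/(34-7)! = 27113264640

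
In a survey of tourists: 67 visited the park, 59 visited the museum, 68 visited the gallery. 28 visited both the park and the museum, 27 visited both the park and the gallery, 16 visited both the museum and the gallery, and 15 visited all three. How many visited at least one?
|A∪B∪C| = 67+59+68-28-27-16+15 = 138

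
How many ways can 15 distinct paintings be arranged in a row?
15! = 1307674368000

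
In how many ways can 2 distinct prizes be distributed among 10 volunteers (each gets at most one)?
P(10,2) = 10!/(10-2)! = 90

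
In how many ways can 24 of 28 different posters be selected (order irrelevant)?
C(28,24) = 28!/(24!×4!) = 20475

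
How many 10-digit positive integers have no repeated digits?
First digit: 9 choices (nonzero). Then descending: 9 × 9 × 8 × 7 × 6 × 5 × 4 × 3 × 2 × 1 = 3265920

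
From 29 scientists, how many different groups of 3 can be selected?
C(29,3) = 29!/(3!×26!) = 3654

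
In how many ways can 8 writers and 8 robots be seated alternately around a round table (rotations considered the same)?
Fix one of the writers: (8-1)! ways for the remaining writers, × 8! ways for the robots = 5040 × 40320 = 203212800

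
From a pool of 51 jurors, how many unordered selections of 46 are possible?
C(51,46) = 51!/(46!×5!) = 2349060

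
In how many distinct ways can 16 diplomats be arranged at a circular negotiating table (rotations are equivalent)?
Circular: fix one position, arrange the rest. (16-1)! = 1307674368000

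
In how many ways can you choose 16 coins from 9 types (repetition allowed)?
C(16+9-1, 9-1) = C(24, 8) = 735471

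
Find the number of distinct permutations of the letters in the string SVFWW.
5! / (2! × 1! × 1! × 1!) = 60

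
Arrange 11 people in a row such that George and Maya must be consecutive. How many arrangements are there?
Treat the 2 as one block: (11-2+1)! × 2! = 3628800 × 2 = 7257600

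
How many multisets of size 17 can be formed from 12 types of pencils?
C(17+12-1, 12-1) = C(28, 11) = 21474180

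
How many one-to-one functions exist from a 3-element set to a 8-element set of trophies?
P(8,3) = 8!/(8-3)! = 336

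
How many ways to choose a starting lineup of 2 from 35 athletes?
C(35,2) = 35!/(2!×33!) = 595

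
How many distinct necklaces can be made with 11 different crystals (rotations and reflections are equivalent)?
(11-1)!/2 = 3628800/2 = 1814400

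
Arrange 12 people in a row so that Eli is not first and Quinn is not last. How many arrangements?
By inclusion-exclusion: 12! - 2×(12-1)! + (12-2)! = 479001600 - 79833600 + 3628800 = 402796800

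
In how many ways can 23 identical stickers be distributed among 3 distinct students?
C(23+3-1, 3-1) = C(25, 2) = 300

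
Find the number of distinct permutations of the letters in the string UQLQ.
4! / (2! × 1! × 1!) = 12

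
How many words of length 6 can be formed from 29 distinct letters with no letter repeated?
P(29,6) = 29!/(29-6)! = 342014400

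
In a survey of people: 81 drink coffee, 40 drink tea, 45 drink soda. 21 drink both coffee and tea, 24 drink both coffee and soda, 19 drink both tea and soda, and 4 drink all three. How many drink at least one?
|A∪B∪C| = 81+40+45-21-24-19+4 = 106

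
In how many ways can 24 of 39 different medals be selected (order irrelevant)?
C(39,24) = 39!/(24!×15!) = 25140840660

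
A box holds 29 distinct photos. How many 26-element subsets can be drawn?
C(29,26) = 29!/(26!×3!) = 3654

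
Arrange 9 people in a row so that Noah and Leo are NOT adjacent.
Total - adjacent = 9! - (9-1)!×2 = 362880 - 80640 = 282240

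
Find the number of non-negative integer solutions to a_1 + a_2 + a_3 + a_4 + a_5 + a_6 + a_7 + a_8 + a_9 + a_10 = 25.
C(25+10-1, 10-1) = C(34, 9) = 52451256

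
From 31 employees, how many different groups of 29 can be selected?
C(31,29) = 31!/(29!×2!) = 465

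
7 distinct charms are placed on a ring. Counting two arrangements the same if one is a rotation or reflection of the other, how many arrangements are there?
(7-1)!/2 = 720/2 = 360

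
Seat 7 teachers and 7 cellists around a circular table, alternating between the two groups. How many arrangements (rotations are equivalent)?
Fix one of the teachers: (7-1)! ways for the remaining teachers, × 7! ways for the cellists = 720 × 5040 = 3628800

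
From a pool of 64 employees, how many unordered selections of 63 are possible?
C(64,63) = 64!/(63!×1!) = 64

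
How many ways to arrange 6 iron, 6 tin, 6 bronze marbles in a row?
18! / (6! × 6! × 6!) = 17153136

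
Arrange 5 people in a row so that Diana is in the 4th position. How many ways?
Fix one position: (5-1)! = 24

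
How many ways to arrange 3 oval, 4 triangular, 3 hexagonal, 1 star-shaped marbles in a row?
11! / (3! × 4! × 3! × 1!) = 46200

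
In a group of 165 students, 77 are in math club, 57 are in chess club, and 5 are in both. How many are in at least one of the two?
|A∪B| = |A| + |B| - |A∩B| = 77 + 57 - 5 = 129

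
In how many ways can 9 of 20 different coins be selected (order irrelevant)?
C(20,9) = 20!/(9!×11!) = 167960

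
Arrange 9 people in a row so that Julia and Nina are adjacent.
Treat as block: (9-1)! × 2! = 40320 × 2 = 80640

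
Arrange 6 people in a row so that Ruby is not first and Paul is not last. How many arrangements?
By inclusion-exclusion: 6! - 2×(6-1)! + (6-2)! = 720 - 240 + 24 = 504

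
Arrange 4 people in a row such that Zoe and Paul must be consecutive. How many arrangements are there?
Treat the 2 as one block: (4-2+1)! × 2! = 6 × 2 = 12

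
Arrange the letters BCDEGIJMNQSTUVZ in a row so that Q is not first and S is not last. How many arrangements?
By inclusion-exclusion: 15! - 2×(15-1)! + (15-2)! = 1307674368000 - 174356582400 + 6227020800 = 1139544806400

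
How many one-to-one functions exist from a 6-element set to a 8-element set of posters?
P(8,6) = 8!/(8-6)! = 20160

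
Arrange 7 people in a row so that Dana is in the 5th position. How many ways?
Fix one position: (7-1)! = 720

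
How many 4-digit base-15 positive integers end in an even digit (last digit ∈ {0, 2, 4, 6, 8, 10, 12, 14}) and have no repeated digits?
Last∈{0,2,4,6,8,10,12,14}. Last=0: 2184. Last nonzero: 7×13×P(13,2) = 14196. Total = 16380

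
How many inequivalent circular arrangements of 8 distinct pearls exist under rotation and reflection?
(8-1)!/2 = 5040/2 = 2520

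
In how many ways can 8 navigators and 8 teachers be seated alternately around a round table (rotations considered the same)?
Fix one of the navigators: (8-1)! ways for the remaining navigators, × 8! ways for the teachers = 5040 × 40320 = 203212800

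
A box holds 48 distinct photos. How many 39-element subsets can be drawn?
C(48,39) = 48!/(39!×9!) = 1677106640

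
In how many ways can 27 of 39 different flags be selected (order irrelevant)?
C(39,27) = 39!/(27!×12!) = 3910797436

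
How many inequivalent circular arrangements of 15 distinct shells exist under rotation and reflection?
(15-1)!/2 = 87178291200/2 = 43589145600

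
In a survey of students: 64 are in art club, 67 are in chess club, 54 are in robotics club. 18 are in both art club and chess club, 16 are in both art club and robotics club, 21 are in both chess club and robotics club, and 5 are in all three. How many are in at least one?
|A∪B∪C| = 64+67+54-18-16-21+5 = 135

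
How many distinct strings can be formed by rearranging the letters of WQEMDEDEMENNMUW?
15! / (2! × 3! × 1! × 4! × 1! × 2! × 2!) = 1135134000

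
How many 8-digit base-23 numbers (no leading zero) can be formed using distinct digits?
First digit: 22 choices (nonzero). Then descending: 22 × 22 × 21 × 20 × 19 × 18 × 17 × 16 = 18909918720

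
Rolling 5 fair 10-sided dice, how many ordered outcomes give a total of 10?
Coefficient of x^10 in (x + x² + ... + x^10)^5. By inclusion-exclusion on dice exceeding 10: Σ_j (-1)^j C(5,j)·C(10-1-10j, 4) = C(5,0)·C(9,4) = 1·126 = 126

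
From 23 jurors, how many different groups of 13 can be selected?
C(23,13) = 23!/(13!×10!) = 1144066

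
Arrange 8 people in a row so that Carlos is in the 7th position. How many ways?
Fix one position: (8-1)! = 5040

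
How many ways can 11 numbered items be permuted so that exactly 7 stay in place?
Choose the 7 fixed points C(11,7) = 330, derange the rest: !4 = Σ_{j=0}^{4} (-1)^j·4!/j! = 24 - 24 + 12 - 4 + 1 = 9. Product = 330 × 9 = 2970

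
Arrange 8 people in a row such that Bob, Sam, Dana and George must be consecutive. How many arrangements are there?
Treat the 4 as one block: (8-4+1)! × 4! = 120 × 24 = 2880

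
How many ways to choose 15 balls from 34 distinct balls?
C(34,15) = 34!/(15!×19!) = 1855967520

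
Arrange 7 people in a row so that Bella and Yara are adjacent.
Treat as block: (7-1)! × 2! = 720 × 2 = 1440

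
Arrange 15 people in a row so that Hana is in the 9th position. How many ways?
Fix one position: (15-1)! = 87178291200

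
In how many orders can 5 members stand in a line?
5! = 120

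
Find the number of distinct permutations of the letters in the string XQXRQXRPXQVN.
12! / (1! × 2! × 1! × 1! × 3! × 4!) = 1663200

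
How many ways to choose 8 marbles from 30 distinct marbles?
C(30,8) = 30!/(8!×22!) = 5852925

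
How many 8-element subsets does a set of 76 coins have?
C(76,8) = 76!/(8!×68!) = 18855883575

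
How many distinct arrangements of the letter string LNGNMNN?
7! / (1! × 1! × 4! × 1!) = 210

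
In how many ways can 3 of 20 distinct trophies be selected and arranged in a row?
P(20,3) = 20!/(20-3)! = 6840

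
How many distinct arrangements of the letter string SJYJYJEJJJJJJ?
13! / (1! × 2! × 1! × 9!) = 8580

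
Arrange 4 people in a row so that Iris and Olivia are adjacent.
Treat as block: (4-1)! × 2! = 6 × 2 = 12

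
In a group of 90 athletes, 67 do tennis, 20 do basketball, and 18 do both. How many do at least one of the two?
|A∪B| = |A| + |B| - |A∩B| = 67 + 20 - 18 = 69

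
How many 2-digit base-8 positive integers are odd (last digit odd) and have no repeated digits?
Last∈{1,3,5,7}. Last=0: 0. Last nonzero: 4×6×P(6,0) = 24. Total = 24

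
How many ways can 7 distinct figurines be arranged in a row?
7! = 5040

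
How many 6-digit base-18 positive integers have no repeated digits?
First digit: 17 choices (nonzero). Then descending: 17 × 17 × 16 × 15 × 14 × 13 = 12623520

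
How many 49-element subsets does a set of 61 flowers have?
C(61,49) = 61!/(49!×12!) = 1742058970275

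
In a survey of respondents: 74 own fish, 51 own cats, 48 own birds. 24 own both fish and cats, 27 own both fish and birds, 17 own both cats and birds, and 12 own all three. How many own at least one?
|A∪B∪C| = 74+51+48-24-27-17+12 = 117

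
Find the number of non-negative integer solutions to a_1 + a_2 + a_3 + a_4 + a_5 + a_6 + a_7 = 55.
C(55+7-1, 7-1) = C(61, 6) = 55525372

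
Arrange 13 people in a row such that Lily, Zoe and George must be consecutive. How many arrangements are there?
Treat the 3 as one block: (13-3+1)! × 3! = 39916800 × 6 = 239500800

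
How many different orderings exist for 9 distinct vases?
9! = 362880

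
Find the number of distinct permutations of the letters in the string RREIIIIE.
8! / (2! × 2! × 4!) = 420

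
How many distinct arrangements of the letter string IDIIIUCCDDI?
11! / (3! × 5! × 1! × 2!) = 27720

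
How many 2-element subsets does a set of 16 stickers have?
C(16,2) = 16!/(2!×14!) = 120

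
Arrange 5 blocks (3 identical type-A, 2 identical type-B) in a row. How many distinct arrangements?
5! / (3! × 2!) = 10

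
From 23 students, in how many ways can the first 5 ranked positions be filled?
P(23,5) = 23!/(23-5)! = 4037880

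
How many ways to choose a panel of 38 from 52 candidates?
C(52,38) = 52!/(38!×14!) = 1768966344600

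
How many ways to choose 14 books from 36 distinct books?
C(36,14) = 36!/(14!×22!) = 3796297200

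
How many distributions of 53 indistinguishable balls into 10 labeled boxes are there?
C(53+10-1, 10-1) = C(62, 9) = 20286591270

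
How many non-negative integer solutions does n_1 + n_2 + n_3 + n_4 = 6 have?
C(6+4-1, 4-1) = C(9, 3) = 84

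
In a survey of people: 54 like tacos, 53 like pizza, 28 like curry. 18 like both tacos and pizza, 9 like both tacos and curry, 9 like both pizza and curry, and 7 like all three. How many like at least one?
|A∪B∪C| = 54+53+28-18-9-9+7 = 106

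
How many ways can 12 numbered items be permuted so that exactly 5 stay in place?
Choose the 5 fixed points C(12,5) = 792, derange the rest: !7 = Σ_{j=0}^{7} (-1)^j·7!/j! = 5040 - 5040 + 2520 - 840 + 210 - 42 + 7 - 1 = 1854. Product = 792 × 1854 = 1468368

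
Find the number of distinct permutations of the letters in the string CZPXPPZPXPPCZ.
13! / (3! × 6! × 2! × 2!) = 360360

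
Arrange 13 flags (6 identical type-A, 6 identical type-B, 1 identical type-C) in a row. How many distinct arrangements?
13! / (6! × 6! × 1!) = 12012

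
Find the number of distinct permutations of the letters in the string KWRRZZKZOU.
10! / (1! × 3! × 1! × 2! × 2! × 1!) = 151200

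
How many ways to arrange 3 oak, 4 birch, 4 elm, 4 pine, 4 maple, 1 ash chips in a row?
20! / (3! × 4! × 4! × 4! × 4! × 1!) = 1222160940000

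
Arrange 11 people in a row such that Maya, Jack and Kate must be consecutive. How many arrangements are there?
Treat the 3 as one block: (11-3+1)! × 3! = 362880 × 6 = 2177280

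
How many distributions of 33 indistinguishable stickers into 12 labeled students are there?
C(33+12-1, 12-1) = C(44, 11) = 7669339132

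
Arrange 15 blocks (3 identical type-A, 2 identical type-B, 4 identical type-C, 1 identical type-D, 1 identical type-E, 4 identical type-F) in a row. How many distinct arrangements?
15! / (3! × 2! × 4! × 1! × 1! × 4!) = 189189000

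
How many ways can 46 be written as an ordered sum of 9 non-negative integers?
C(46+9-1, 9-1) = C(54, 8) = 1040465790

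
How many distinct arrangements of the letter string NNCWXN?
6! / (3! × 1! × 1! × 1!) = 120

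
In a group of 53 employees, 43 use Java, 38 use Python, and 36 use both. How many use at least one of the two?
|A∪B| = |A| + |B| - |A∩B| = 43 + 38 - 36 = 45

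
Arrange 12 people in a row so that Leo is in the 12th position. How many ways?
Fix one position: (12-1)! = 39916800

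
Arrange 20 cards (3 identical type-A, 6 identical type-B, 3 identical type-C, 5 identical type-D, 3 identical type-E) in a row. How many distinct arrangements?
20! / (3! × 6! × 3! × 5! × 3!) = 130363833600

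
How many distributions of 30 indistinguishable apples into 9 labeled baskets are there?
C(30+9-1, 9-1) = C(38, 8) = 48903492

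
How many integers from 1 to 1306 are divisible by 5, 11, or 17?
⌊1306/5⌋+⌊1306/11⌋+⌊1306/17⌋ - ⌊1306/55⌋-⌊1306/85⌋-⌊1306/187⌋ + ⌊1306/935⌋ = 261+118+76 - 23-15-6 + 1 = 412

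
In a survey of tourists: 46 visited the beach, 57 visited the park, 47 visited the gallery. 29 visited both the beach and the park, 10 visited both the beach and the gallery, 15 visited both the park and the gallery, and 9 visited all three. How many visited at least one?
|A∪B∪C| = 46+57+47-29-10-15+9 = 105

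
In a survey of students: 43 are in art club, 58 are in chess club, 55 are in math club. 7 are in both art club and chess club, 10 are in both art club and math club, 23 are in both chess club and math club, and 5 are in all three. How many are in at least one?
|A∪B∪C| = 43+58+55-7-10-23+5 = 121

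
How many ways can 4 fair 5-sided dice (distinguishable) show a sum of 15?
Coefficient of x^15 in (x + x² + ... + x^5)^4. By inclusion-exclusion on dice exceeding 5: Σ_j (-1)^j C(4,j)·C(15-1-5j, 3) = C(4,0)·C(14,3) - C(4,1)·C(9,3) + C(4,2)·C(4,3) = 1·364 - 4·84 + 6·4 = 52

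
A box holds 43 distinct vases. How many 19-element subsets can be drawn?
C(43,19) = 43!/(19!×24!) = 800472431850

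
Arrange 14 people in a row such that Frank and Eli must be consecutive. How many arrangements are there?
Treat the 2 as one block: (14-2+1)! × 2! = 6227020800 × 2 = 12454041600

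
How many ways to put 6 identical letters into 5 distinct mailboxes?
C(6+5-1, 5-1) = C(10, 4) = 210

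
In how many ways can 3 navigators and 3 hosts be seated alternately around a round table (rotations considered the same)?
Fix one of the navigators: (3-1)! ways for the remaining navigators, × 3! ways for the hosts = 2 × 6 = 12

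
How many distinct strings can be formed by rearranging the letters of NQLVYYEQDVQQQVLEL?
17! / (2! × 2! × 3! × 1! × 1! × 5! × 3!) = 20583763200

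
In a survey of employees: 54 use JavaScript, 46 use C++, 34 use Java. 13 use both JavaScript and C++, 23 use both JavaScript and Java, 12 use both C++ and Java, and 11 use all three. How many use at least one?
|A∪B∪C| = 54+46+34-13-23-12+11 = 97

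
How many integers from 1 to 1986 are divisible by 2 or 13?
⌊1986/2⌋ + ⌊1986/13⌋ - ⌊1986/26⌋ = 993 + 152 - 76 = 1069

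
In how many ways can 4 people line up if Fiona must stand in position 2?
Fix one position: (4-1)! = 6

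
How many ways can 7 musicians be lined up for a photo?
7! = 5040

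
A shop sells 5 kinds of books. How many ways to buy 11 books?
C(11+5-1, 5-1) = C(15, 4) = 1365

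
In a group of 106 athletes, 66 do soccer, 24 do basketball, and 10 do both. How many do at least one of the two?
|A∪B| = |A| + |B| - |A∩B| = 66 + 24 - 10 = 80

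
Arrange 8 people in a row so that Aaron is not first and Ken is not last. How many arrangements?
By inclusion-exclusion: 8! - 2×(8-1)! + (8-2)! = 40320 - 10080 + 720 = 30960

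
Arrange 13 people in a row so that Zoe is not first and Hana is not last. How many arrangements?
By inclusion-exclusion: 13! - 2×(13-1)! + (13-2)! = 6227020800 - 958003200 + 39916800 = 5308934400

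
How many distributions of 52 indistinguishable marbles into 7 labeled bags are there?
C(52+7-1, 7-1) = C(58, 6) = 40475358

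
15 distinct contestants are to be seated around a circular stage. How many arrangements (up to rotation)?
Circular: fix one position, arrange the rest. (15-1)! = 87178291200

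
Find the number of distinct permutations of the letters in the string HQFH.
4! / (2! × 1! × 1!) = 12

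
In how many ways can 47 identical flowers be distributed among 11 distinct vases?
C(47+11-1, 11-1) = C(57, 10) = 43183019880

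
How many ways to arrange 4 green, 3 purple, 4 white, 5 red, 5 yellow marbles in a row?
21! / (4! × 3! × 4! × 5! × 5!) = 1026615189600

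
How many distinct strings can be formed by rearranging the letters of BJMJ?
4! / (1! × 1! × 2!) = 12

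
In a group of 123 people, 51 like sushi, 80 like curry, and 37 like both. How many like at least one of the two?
|A∪B| = |A| + |B| - |A∩B| = 51 + 80 - 37 = 94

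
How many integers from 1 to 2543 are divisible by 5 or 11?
⌊2543/5⌋ + ⌊2543/11⌋ - ⌊2543/55⌋ = 508 + 231 - 46 = 693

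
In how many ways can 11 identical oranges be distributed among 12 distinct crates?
C(11+12-1, 12-1) = C(22, 11) = 705432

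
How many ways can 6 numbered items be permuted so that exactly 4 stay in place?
Choose the 4 fixed points C(6,4) = 15, derange the rest: !2 = Σ_{j=0}^{2} (-1)^j·2!/j! = 2 - 2 + 1 = 1. Product = 15 × 1 = 15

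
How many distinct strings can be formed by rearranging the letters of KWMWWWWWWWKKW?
13! / (9! × 1! × 3!) = 2860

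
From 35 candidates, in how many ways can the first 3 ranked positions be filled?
P(35,3) = 35!/(35-3)! = 39270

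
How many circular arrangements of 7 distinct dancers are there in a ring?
Circular: fix one position, arrange the rest. (7-1)! = 720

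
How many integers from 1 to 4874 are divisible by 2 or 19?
⌊4874/2⌋ + ⌊4874/19⌋ - ⌊4874/38⌋ = 2437 + 256 - 128 = 2565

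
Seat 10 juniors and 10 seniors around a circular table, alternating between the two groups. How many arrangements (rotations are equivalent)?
Fix one of the juniors: (10-1)! ways for the remaining juniors, × 10! ways for the seniors = 362880 × 3628800 = 1316818944000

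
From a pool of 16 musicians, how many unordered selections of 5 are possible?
C(16,5) = 16!/(5!×11!) = 4368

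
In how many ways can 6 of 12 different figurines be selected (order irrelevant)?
C(12,6) = 12!/(6!×6!) = 924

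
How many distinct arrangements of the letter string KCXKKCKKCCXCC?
13! / (5! × 2! × 6!) = 36036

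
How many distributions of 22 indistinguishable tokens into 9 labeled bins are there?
C(22+9-1, 9-1) = C(30, 8) = 5852925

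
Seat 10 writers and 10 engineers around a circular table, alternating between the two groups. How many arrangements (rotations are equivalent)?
Fix one of the writers: (10-1)! ways for the remaining writers, × 10! ways for the engineers = 362880 × 3628800 = 1316818944000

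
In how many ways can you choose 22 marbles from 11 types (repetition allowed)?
C(22+11-1, 11-1) = C(32, 10) = 64512240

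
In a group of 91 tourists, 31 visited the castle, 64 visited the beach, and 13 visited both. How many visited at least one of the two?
|A∪B| = |A| + |B| - |A∩B| = 31 + 64 - 13 = 82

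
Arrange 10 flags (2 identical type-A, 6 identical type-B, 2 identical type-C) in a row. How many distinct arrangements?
10! / (2! × 6! × 2!) = 1260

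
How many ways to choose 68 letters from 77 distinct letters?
C(77,68) = 77!/(68!×9!) = 161322559475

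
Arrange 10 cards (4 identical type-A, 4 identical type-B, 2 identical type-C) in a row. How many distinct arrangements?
10! / (4! × 4! × 2!) = 3150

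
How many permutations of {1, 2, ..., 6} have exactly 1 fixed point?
Choose the 1 fixed point C(6,1) = 6, derange the rest: !5 = Σ_{j=0}^{5} (-1)^j·5!/j! = 120 - 120 + 60 - 20 + 5 - 1 = 44. Product = 6 × 44 = 264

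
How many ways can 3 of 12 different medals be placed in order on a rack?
P(12,3) = 12!/(12-3)! = 1320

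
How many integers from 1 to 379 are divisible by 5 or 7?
⌊379/5⌋ + ⌊379/7⌋ - ⌊379/35⌋ = 75 + 54 - 10 = 119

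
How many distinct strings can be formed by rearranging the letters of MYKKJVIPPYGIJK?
14! / (1! × 1! × 2! × 2! × 2! × 3! × 2! × 1!) = 908107200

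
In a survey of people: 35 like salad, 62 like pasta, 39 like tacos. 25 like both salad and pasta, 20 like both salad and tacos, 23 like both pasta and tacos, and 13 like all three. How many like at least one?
|A∪B∪C| = 35+62+39-25-20-23+13 = 81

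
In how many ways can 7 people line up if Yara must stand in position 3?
Fix one position: (7-1)! = 720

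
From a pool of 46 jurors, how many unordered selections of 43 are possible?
C(46,43) = 46!/(43!×3!) = 15180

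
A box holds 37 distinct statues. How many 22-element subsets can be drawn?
C(37,22) = 37!/(22!×15!) = 9364199760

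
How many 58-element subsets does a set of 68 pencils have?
C(68,58) = 68!/(58!×10!) = 290752384208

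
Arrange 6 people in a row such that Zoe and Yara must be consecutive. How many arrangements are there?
Treat the 2 as one block: (6-2+1)! × 2! = 120 × 2 = 240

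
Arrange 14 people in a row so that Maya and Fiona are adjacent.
Treat as block: (14-1)! × 2! = 6227020800 × 2 = 12454041600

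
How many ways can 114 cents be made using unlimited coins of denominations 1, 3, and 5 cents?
Coefficient of x^114 in 1/(1-x^1) · 1/(1-x^3) · 1/(1-x^5). Case on j = number of 5-cent coins (j = 0..22); remainder r = 114 - 5j is made from {1,3} in ⌊r/3⌋+1 ways. r = 114, 109, 104, 99, 94, 89, 84, 79, 74, 69, 64, 59, 54, 49, 44, 39, 34, 29, 24, 19, 14, 9, 4 → 39 + 37 + 35 + 34 + 32 + 30 + 29 + 27 + 25 + 24 + 22 + 20 + 19 + 17 + 15 + 14 + 12 + 10 + 9 + 7 + 5 + 4 + 2 = 468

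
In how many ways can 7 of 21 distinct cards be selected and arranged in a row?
P(21,7) = 21!/(21-7)! = 586051200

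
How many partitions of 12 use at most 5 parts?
By conjugation, equals partitions of 12 into parts ≤ 5. Let r_j(i) = number of partitions of i into parts ≤ j, for i = 0..12. r_1(i) = 1 for all i; r_j(i) = r_{j-1}(i) + r_j(i-j). Rows j = 2..5: ≤2: 1 1 2 2 3 3 4 4 5 5 6 6 7; ≤3: 1 1 2 3 4 5 7 8 10 12 14 16 19; ≤4: 1 1 2 3 5 6 9 11 15 18 23 27 34; ≤5: 1 1 2 3 5 7 10 13 18 23 30 37 47. r_5(12) = 47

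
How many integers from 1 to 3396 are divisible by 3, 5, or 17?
⌊3396/3⌋+⌊3396/5⌋+⌊3396/17⌋ - ⌊3396/15⌋-⌊3396/51⌋-⌊3396/85⌋ + ⌊3396/255⌋ = 1132+679+199 - 226-66-39 + 13 = 1692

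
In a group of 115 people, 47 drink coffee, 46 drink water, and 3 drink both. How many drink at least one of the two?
|A∪B| = |A| + |B| - |A∩B| = 47 + 46 - 3 = 90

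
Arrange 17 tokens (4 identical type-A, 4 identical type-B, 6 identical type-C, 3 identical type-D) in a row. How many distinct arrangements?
17! / (4! × 4! × 6! × 3!) = 142942800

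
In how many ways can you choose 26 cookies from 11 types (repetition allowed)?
C(26+11-1, 11-1) = C(36, 10) = 254186856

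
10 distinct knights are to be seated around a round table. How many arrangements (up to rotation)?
Circular: fix one position, arrange the rest. (10-1)! = 362880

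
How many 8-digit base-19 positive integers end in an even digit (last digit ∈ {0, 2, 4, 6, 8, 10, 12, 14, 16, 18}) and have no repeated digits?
Last∈{0,2,4,6,8,10,12,14,16,18}. Last=0: 160392960. Last nonzero: 9×17×P(17,6) = 1363340160. Total = 1523733120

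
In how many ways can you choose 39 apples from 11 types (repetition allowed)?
C(39+11-1, 11-1) = C(49, 10) = 8217822536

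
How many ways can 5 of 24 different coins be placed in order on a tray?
P(24,5) = 24!/(24-5)! = 5100480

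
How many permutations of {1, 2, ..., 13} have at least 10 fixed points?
Exactly j fixed points: C(13,j)·!(13-j); sum over j ≥ 10 (derangement numbers via !m = (m-1)·(!(m-1) + !(m-2)): !0..!3 = 1, 0, 1, 2). Σ_{j=10}^{13} C(13,j)·!(13-j) = C(13,10)·!3 + C(13,11)·!2 + C(13,12)·!1 + C(13,13)·!0 = 286·2 + 78·1 + 13·0 + 1·1 = 651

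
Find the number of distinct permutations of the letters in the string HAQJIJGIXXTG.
12! / (1! × 1! × 2! × 1! × 2! × 2! × 1! × 2!) = 29937600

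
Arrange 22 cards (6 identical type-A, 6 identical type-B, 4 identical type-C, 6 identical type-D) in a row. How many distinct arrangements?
22! / (6! × 6! × 4! × 6!) = 125475189840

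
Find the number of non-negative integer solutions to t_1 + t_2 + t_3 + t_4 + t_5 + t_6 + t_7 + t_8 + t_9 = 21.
C(21+9-1, 9-1) = C(29, 8) = 4292145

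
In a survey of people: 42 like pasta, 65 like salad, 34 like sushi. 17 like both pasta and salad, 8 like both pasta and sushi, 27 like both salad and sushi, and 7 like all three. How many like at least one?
|A∪B∪C| = 42+65+34-17-8-27+7 = 96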